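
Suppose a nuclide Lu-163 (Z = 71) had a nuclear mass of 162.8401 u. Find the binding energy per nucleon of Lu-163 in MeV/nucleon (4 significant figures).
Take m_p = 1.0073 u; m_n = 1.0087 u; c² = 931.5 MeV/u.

Z = 71, so N = A − Z = 163 − 71 = 92.
Mass of separated nucleons = 71(1.0073) + 92(1.0087) = 71.5183 + 92.8004 = 164.3187 u
Mass defect Δm = 164.3187 − 162.8401 = 1.4786 u
Converting to energy: 1.4786 u × 931.5 MeV/u = 1377.32 MeV
BE/A = 1377.32 MeV / 163 = 8.450 MeV/nucleon

8.450 MeV/nucleon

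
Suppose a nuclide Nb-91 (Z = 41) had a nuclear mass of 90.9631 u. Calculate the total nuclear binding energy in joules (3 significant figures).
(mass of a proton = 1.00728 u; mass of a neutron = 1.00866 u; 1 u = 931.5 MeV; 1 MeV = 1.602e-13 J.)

With 41 protons and 50 neutrons (A = 91):
Σm = 41·m_p + 50·m_n = 41.29848 + 50.43300 = 91.73148 u
Mass defect Δm = 91.73148 − 90.9631 = 0.76838 u
Binding energy = Δm·c² = 0.76838 × 931.5 MeV/u = 715.746 MeV
In joules: 715.746 MeV × 1.602e-13 J/MeV = 1.1466e-10 J

1.15e-10 J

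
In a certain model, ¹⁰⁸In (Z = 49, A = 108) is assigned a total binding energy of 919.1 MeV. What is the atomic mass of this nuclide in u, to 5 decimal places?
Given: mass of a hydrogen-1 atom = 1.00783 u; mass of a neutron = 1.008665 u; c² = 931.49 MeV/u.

Mass defect = 919.1 MeV / (931.49 MeV/u) = 0.9866987 u
Constituent mass = 49(1.00783) + 59(1.008665) = 108.894905 u
Atomic mass = 108.894905 − 0.9866987 = 107.9082063 u ≈ 107.90821 u (to 5 decimal places)

107.90821 u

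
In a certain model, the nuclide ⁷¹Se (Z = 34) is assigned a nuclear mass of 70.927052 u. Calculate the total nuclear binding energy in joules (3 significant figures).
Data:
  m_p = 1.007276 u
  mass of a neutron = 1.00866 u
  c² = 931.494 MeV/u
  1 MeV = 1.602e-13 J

9.56e-11 J

Total constituent mass: 34 × 1.007276 + 37 × 1.00866 = 71.567804 u
Δm = 71.567804 − 70.927052 = 0.640752 u
Binding energy = Δm·c² = 0.640752 × 931.494 MeV/u = 596.857 MeV
In joules: 596.857 MeV × 1.602e-13 J/MeV = 9.5616e-11 J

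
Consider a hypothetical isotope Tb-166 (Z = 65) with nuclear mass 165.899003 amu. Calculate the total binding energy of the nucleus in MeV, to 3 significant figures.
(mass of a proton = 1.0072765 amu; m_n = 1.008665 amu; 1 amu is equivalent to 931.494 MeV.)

1350 MeV

Total constituent mass: 65 × 1.0072765 + 101 × 1.008665 = 167.3481375 amu
Mass defect Δm = 167.3481375 − 165.899003 = 1.4491345 amu
Converting to energy: 1.4491345 amu × 931.494 MeV/amu = 1349.86 MeV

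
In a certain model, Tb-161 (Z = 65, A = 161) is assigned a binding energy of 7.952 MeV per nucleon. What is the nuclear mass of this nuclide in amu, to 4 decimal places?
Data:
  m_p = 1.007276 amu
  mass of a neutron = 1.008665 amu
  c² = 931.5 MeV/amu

160.9304 amu

Total binding energy = 161 × 7.952 = 1280.272 MeV
Mass defect = 1280.272 MeV / (931.5 MeV/amu) = 1.374420 amu
Constituent mass = 65(1.007276) + 96(1.008665) = 162.304780 amu
Nuclear mass = 162.304780 − 1.374420 = 160.930360 amu ≈ 160.9304 amu (to 4 decimal places)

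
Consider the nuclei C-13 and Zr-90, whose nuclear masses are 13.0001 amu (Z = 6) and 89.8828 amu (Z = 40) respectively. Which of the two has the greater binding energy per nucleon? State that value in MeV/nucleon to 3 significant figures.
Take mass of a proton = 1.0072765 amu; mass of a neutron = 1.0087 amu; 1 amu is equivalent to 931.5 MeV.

Zr-90; 8.73 MeV/nucleon

C-13: Σm = 6(1.0072765) + 7(1.0087) = 13.1045590 amu; Δm = 0.1044590 amu; E_B = 97.304 MeV; E_B/A = 7.4849 MeV
Zr-90: Σm = 40(1.0072765) + 50(1.0087) = 90.7260600 amu; Δm = 0.8432600 amu; E_B = 785.50 MeV; E_B/A = 8.728 MeV
Zr-90 has the higher binding energy per nucleon, so it is the more tightly bound nucleus.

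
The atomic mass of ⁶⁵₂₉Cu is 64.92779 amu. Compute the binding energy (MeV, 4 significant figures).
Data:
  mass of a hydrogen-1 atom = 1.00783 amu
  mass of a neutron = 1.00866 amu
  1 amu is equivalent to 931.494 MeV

Mass of separated nucleons = 29(1.00783) + 36(1.00866) = 29.22707 + 36.31176 = 65.53883 amu
The mass defect is 65.53883 − 64.92779 = 0.61104 amu.
Converting to energy: 0.61104 amu × 931.494 MeV/amu = 569.180 MeV

569.2 MeV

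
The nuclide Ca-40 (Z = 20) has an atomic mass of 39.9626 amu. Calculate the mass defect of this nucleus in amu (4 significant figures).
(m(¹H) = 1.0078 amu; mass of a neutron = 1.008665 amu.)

0.3667 amu

The nucleus contains 20 protons and 40 − 20 = 20 neutrons.
Σm = 20·m(¹H) + 20·m_n = 20.1560 + 20.173300 = 40.329300 amu
The mass defect is 40.329300 − 39.9626 = 0.366700 amu.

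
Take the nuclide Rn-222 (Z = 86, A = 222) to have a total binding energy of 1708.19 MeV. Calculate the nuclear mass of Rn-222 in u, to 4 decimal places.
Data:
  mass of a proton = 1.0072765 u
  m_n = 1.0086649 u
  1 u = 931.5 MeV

Mass defect = 1708.19 MeV / (931.5 MeV/u) = 1.833806 u
Constituent mass = 86(1.0072765) + 136(1.0086649) = 223.8042054 u
Nuclear mass = 223.8042054 − 1.833806 = 221.9703994 u ≈ 221.9704 u (to 4 decimal places)

221.9704 u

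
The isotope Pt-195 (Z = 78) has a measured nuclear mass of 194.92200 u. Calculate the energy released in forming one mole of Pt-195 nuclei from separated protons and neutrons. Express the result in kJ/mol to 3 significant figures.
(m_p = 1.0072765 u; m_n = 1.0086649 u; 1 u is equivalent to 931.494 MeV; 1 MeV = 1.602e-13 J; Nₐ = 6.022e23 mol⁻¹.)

1.49e+11 kJ/mol

With 78 protons and 117 neutrons (A = 195):
Total constituent mass: 78 × 1.0072765 + 117 × 1.0086649 = 196.5813603 u
Mass defect Δm = 196.5813603 − 194.92200 = 1.6593603 u
Binding energy = Δm·c² = 1.6593603 × 931.494 MeV/u = 1545.68 MeV
Per nucleus in joules: 1545.68 MeV × 1.602e-13 J/MeV = 2.4762e-10 J
Per mole: 2.4762e-10 J × 6.022e23 mol⁻¹ = 1.4912e+14 J/mol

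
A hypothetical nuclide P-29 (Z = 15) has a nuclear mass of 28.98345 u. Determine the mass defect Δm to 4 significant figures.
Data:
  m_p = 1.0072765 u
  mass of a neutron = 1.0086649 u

With 15 protons and 14 neutrons (A = 29):
Mass of separated nucleons = 15(1.0072765) + 14(1.0086649) = 15.1091475 + 14.1213086 = 29.2304561 u
Mass defect Δm = 29.2304561 − 28.98345 = 0.2470061 u

0.2470 u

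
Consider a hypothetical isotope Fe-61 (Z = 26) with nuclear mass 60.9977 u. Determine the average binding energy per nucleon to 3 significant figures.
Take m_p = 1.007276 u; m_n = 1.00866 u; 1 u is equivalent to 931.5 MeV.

7.55 MeV/nucleon

Mass of separated nucleons = 26(1.007276) + 35(1.00866) = 26.189176 + 35.30310 = 61.492276 u
Mass defect Δm = 61.492276 − 60.9977 = 0.494576 u
E_B = 0.494576 × 931.5 = 460.698 MeV
BE/A = 460.698 MeV / 61 = 7.552 MeV/nucleon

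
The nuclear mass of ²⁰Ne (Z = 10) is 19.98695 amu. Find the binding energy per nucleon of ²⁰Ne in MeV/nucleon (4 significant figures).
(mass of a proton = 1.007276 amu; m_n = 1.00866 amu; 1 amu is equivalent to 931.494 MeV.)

8.030 MeV/nucleon

Z = 10, so N = A − Z = 20 − 10 = 10.
Mass of separated nucleons = 10(1.007276) + 10(1.00866) = 10.072760 + 10.08660 = 20.159360 amu
The mass defect is 20.159360 − 19.98695 = 0.172410 amu.
Converting to energy: 0.172410 amu × 931.494 MeV/amu = 160.599 MeV
BE/A = 160.599 MeV / 20 = 8.030 MeV/nucleon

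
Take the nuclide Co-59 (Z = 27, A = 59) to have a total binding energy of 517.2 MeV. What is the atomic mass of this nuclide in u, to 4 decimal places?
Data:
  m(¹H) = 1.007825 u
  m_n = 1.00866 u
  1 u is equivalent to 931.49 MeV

58.9332 u

Mass defect = 517.2 MeV / (931.49 MeV/u) = 0.555239 u
Constituent mass = 27(1.007825) + 32(1.00866) = 59.488395 u
Atomic mass = 59.488395 − 0.555239 = 58.933156 u ≈ 58.9332 u (to 4 decimal places)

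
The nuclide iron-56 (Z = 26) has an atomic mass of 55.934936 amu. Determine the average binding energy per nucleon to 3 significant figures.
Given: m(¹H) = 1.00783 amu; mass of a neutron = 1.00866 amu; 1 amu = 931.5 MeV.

8.79 MeV/nucleon

With 26 protons and 30 neutrons (A = 56):
Σm = 26·m(¹H) + 30·m_n = 26.20358 + 30.25980 = 56.46338 amu
Δm = 56.46338 − 55.934936 = 0.528444 amu
Binding energy = Δm·c² = 0.528444 × 931.5 MeV/amu = 492.246 MeV
Dividing by A = 56 gives 8.790 MeV per nucleon.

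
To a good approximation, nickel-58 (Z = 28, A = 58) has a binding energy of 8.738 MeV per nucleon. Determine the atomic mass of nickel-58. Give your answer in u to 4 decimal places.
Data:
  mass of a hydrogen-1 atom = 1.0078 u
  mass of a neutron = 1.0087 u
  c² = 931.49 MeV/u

Total binding energy = 58 × 8.738 = 506.804 MeV
Mass defect = 506.804 MeV / (931.49 MeV/u) = 0.544079 u
Constituent mass = 28(1.0078) + 30(1.0087) = 58.4794 u
Atomic mass = 58.4794 − 0.544079 = 57.935321 u ≈ 57.9353 u (to 4 decimal places)

57.9353 u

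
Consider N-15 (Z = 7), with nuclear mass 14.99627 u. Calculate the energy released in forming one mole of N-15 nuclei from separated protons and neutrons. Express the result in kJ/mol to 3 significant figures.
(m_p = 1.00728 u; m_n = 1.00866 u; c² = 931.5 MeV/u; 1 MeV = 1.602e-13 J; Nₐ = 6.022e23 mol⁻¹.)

Total constituent mass: 7 × 1.00728 + 8 × 1.00866 = 15.12024 u
The mass defect is 15.12024 − 14.99627 = 0.12397 u.
Binding energy = Δm·c² = 0.12397 × 931.5 MeV/u = 115.478 MeV
Per nucleus in joules: 115.478 MeV × 1.602e-13 J/MeV = 1.8500e-11 J
Per mole: 1.8500e-11 J × 6.022e23 mol⁻¹ = 1.1141e+13 J/mol

1.11e+10 kJ/mol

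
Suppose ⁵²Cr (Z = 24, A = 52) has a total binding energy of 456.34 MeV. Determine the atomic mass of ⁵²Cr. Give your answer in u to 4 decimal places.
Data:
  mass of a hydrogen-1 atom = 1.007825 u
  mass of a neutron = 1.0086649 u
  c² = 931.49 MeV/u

Mass defect = 456.34 MeV / (931.49 MeV/u) = 0.489903 u
Constituent mass = 24(1.007825) + 28(1.0086649) = 52.4304172 u
Atomic mass = 52.4304172 − 0.489903 = 51.9405142 u ≈ 51.9405 u (to 4 decimal places)

51.9405 u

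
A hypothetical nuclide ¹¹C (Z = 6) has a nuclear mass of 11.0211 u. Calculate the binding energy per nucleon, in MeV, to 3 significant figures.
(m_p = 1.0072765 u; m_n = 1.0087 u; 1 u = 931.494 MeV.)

5.59 MeV/nucleon

The nucleus contains 6 protons and 11 − 6 = 5 neutrons.
Σm = 6·m_p + 5·m_n = 6.0436590 + 5.0435 = 11.0871590 u
Δm = 11.0871590 − 11.0211 = 0.0660590 u
E_B = 0.0660590 × 931.494 = 61.5336 MeV
BE/A = 61.5336 MeV / 11 = 5.594 MeV/nucleon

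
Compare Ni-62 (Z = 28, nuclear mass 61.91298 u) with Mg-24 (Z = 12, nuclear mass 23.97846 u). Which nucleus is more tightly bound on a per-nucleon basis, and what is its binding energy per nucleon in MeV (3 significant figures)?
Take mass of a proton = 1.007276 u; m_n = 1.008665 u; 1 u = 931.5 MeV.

Ni-62: Σm = 28(1.007276) + 34(1.008665) = 62.498338 u; Δm = 0.585358 u; E_B = 545.26 MeV; E_B/A = 8.7945 MeV
Mg-24: Σm = 12(1.007276) + 12(1.008665) = 24.191292 u; Δm = 0.212832 u; E_B = 198.253 MeV; E_B/A = 8.261 MeV
Ni-62 has the higher binding energy per nucleon, so it is the more tightly bound nucleus.

Ni-62; 8.79 MeV/nucleon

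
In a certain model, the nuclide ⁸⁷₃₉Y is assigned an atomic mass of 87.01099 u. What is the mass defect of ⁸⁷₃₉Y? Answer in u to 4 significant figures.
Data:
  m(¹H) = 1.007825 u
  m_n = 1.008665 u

Total constituent mass: 39 × 1.007825 + 48 × 1.008665 = 87.721095 u
Δm = 87.721095 − 87.01099 = 0.710105 u

0.7101 u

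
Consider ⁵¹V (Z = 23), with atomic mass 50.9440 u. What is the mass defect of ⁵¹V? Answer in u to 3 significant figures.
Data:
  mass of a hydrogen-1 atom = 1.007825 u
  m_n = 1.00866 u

With 23 protons and 28 neutrons (A = 51):
Σm = 23·m(¹H) + 28·m_n = 23.179975 + 28.24248 = 51.422455 u
The mass defect is 51.422455 − 50.9440 = 0.478455 u.

0.478 u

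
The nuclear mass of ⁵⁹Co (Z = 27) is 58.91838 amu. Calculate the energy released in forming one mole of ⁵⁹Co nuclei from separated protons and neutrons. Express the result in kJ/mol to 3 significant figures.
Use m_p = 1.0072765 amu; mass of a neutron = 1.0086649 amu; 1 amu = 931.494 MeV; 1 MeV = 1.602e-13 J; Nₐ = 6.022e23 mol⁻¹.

Σm = 27·m_p + 32·m_n = 27.1964655 + 32.2772768 = 59.4737423 amu
Mass defect Δm = 59.4737423 − 58.91838 = 0.5553623 amu
Converting to energy: 0.5553623 amu × 931.494 MeV/amu = 517.317 MeV
Per nucleus in joules: 517.317 MeV × 1.602e-13 J/MeV = 8.2874e-11 J
Per mole: 8.2874e-11 J × 6.022e23 mol⁻¹ = 4.9907e+13 J/mol

4.99e+10 kJ/mol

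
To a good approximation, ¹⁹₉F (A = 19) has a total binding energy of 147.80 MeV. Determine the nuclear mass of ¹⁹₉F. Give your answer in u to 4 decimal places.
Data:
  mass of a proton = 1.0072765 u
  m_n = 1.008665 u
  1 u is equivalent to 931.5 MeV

Mass defect = 147.80 MeV / (931.5 MeV/u) = 0.158669 u
Constituent mass = 9(1.0072765) + 10(1.008665) = 19.1521385 u
Nuclear mass = 19.1521385 − 0.158669 = 18.9934695 u ≈ 18.9935 u (to 4 decimal places)

18.9935 u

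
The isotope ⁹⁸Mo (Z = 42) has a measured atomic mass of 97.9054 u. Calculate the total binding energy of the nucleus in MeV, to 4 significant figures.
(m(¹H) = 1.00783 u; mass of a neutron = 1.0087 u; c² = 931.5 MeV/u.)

With 42 protons and 56 neutrons (A = 98):
Σm = 42·m(¹H) + 56·m_n = 42.32886 + 56.4872 = 98.81606 u
Mass defect Δm = 98.81606 − 97.9054 = 0.91066 u
Converting to energy: 0.91066 u × 931.5 MeV/u = 848.280 MeV

848.3 MeV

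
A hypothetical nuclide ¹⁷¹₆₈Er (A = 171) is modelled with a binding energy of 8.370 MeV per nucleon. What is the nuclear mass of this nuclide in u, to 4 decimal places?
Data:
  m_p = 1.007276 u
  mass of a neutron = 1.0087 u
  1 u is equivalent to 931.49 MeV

170.8543 u

Total binding energy = 171 × 8.370 = 1431.270 MeV
Mass defect = 1431.270 MeV / (931.49 MeV/u) = 1.536538 u
Constituent mass = 68(1.007276) + 103(1.0087) = 172.390868 u
Nuclear mass = 172.390868 − 1.536538 = 170.854330 u ≈ 170.8543 u (to 4 decimal places)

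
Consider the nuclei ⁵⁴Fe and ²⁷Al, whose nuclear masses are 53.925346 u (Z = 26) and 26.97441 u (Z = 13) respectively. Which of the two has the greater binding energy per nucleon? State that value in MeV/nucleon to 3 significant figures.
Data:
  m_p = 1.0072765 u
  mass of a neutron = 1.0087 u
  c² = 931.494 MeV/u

⁵⁴Fe: Σm = 26(1.0072765) + 28(1.0087) = 54.4327890 u; Δm = 0.5074430 u; E_B = 472.68 MeV; E_B/A = 8.753 MeV
²⁷Al: Σm = 13(1.0072765) + 14(1.0087) = 27.2163945 u; Δm = 0.2419845 u; E_B = 225.407 MeV; E_B/A = 8.348 MeV
⁵⁴Fe has the higher binding energy per nucleon, so it is the more tightly bound nucleus.

⁵⁴Fe; 8.75 MeV/nucleon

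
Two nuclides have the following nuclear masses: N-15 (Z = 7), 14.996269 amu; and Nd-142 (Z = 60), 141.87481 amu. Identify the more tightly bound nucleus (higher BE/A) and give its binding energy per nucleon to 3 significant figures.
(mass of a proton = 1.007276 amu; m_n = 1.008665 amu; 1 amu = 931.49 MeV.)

Nd-142; 8.35 MeV/nucleon

N-15: Σm = 7(1.007276) + 8(1.008665) = 15.120252 amu; Δm = 0.123983 amu; E_B = 115.49 MeV; E_B/A = 7.699 MeV
Nd-142: Σm = 60(1.007276) + 82(1.008665) = 143.147090 amu; Δm = 1.272280 amu; E_B = 1185.1 MeV; E_B/A = 8.346 MeV
Nd-142 has the higher binding energy per nucleon, so it is the more tightly bound nucleus.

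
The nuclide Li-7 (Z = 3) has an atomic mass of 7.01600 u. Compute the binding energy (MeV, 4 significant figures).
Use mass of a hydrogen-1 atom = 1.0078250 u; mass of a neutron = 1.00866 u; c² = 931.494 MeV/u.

39.23 MeV

With 3 protons and 4 neutrons (A = 7):
Σm = 3·m(¹H) + 4·m_n = 3.0234750 + 4.03464 = 7.0581150 u
The mass defect is 7.0581150 − 7.01600 = 0.0421150 u.
Binding energy = Δm·c² = 0.0421150 × 931.494 MeV/u = 39.2299 MeV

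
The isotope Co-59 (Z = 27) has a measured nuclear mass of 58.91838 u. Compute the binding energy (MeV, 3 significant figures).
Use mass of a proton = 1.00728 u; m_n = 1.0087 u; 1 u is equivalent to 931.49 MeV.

518 MeV

Z = 27, so N = A − Z = 59 − 27 = 32.
Mass of separated nucleons = 27(1.00728) + 32(1.0087) = 27.19656 + 32.2784 = 59.47496 u
Mass defect Δm = 59.47496 − 58.91838 = 0.55658 u
Converting to energy: 0.55658 u × 931.49 MeV/u = 518.449 MeV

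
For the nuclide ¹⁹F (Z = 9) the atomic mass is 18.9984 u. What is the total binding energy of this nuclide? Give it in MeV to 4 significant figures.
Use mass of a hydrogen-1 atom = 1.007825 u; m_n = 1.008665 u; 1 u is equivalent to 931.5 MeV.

Mass of separated nucleons = 9(1.007825) + 10(1.008665) = 9.070425 + 10.086650 = 19.157075 u
Δm = 19.157075 − 18.9984 = 0.158675 u
E_B = 0.158675 × 931.5 = 147.806 MeV

147.8 MeV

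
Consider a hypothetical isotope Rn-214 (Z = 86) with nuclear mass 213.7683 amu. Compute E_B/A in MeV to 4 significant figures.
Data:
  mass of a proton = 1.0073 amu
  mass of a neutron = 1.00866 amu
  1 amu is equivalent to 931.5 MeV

Mass of separated nucleons = 86(1.0073) + 128(1.00866) = 86.6278 + 129.10848 = 215.73628 amu
The mass defect is 215.73628 − 213.7683 = 1.96798 amu.
Binding energy = Δm·c² = 1.96798 × 931.5 MeV/amu = 1833.17 MeV
Dividing by A = 214 gives 8.566 MeV per nucleon.

8.566 MeV/nucleon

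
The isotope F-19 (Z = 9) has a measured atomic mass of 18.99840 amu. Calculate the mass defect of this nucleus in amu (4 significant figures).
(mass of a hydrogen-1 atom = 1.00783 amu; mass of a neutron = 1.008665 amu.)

0.1587 amu

The nucleus contains 9 protons and 19 − 9 = 10 neutrons.
Mass of separated nucleons = 9(1.00783) + 10(1.008665) = 9.07047 + 10.086650 = 19.157120 amu
Mass defect Δm = 19.157120 − 18.99840 = 0.158720 amu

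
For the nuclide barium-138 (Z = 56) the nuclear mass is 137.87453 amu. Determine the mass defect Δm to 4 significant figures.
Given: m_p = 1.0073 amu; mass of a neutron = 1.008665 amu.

Z = 56, so N = A − Z = 138 − 56 = 82.
Σm = 56·m_p + 82·m_n = 56.4088 + 82.710530 = 139.119330 amu
Mass defect Δm = 139.119330 − 137.87453 = 1.244800 amu

1.245 amu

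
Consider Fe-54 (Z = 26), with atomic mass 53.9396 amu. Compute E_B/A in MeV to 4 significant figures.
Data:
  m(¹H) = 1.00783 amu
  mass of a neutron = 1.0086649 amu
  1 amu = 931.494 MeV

Total constituent mass: 26 × 1.00783 + 28 × 1.0086649 = 54.4461972 amu
The mass defect is 54.4461972 − 53.9396 = 0.5065972 amu.
Converting to energy: 0.5065972 amu × 931.494 MeV/amu = 471.892 MeV
Per nucleon: 471.892 / 54 = 8.739 MeV

8.739 MeV/nucleon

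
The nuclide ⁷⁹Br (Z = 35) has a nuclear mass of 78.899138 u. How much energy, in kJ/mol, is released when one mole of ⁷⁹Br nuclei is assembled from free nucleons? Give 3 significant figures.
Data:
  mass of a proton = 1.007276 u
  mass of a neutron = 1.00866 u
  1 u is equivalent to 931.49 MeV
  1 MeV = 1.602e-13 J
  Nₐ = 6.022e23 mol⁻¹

6.62e+10 kJ/mol

The nucleus contains 35 protons and 79 − 35 = 44 neutrons.
Total constituent mass: 35 × 1.007276 + 44 × 1.00866 = 79.635700 u
Δm = 79.635700 − 78.899138 = 0.736562 u
Converting to energy: 0.736562 u × 931.49 MeV/u = 686.100 MeV
Per nucleus in joules: 686.100 MeV × 1.602e-13 J/MeV = 1.0991e-10 J
Per mole: 1.0991e-10 J × 6.022e23 mol⁻¹ = 6.6188e+13 J/mol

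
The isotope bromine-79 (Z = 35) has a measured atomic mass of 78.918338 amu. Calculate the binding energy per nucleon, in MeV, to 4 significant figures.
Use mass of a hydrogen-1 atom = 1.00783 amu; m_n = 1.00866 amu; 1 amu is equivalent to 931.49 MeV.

8.687 MeV/nucleon

Mass of separated nucleons = 35(1.00783) + 44(1.00866) = 35.27405 + 44.38104 = 79.65509 amu
Δm = 79.65509 − 78.918338 = 0.736752 amu
Binding energy = Δm·c² = 0.736752 × 931.49 MeV/amu = 686.277 MeV
BE/A = 686.277 MeV / 79 = 8.687 MeV/nucleon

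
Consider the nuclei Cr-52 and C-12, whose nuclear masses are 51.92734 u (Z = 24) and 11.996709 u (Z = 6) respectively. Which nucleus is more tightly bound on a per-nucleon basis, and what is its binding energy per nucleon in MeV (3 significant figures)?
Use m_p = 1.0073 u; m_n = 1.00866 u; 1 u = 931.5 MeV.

Cr-52: Σm = 24(1.0073) + 28(1.00866) = 52.41768 u; Δm = 0.49034 u; E_B = 456.75 MeV; E_B/A = 8.784 MeV
C-12: Σm = 6(1.0073) + 6(1.00866) = 12.09576 u; Δm = 0.099051 u; E_B = 92.266 MeV; E_B/A = 7.689 MeV
Cr-52 has the higher binding energy per nucleon, so it is the more tightly bound nucleus.

Cr-52; 8.78 MeV/nucleon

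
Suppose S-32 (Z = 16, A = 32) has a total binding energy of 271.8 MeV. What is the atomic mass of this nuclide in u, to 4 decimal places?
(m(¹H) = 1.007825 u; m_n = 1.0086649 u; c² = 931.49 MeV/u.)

Mass defect = 271.8 MeV / (931.49 MeV/u) = 0.291791 u
Constituent mass = 16(1.007825) + 16(1.0086649) = 32.2638384 u
Atomic mass = 32.2638384 − 0.291791 = 31.9720474 u ≈ 31.9720 u (to 4 decimal places)

31.9720 u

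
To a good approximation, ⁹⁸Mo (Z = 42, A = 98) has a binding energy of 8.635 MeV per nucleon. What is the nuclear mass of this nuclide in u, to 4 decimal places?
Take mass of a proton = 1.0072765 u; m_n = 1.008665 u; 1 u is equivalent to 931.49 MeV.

Total binding energy = 98 × 8.635 = 846.230 MeV
Mass defect = 846.230 MeV / (931.49 MeV/u) = 0.908469 u
Constituent mass = 42(1.0072765) + 56(1.008665) = 98.7908530 u
Nuclear mass = 98.7908530 − 0.908469 = 97.8823840 u ≈ 97.8824 u (to 4 decimal places)

97.8824 u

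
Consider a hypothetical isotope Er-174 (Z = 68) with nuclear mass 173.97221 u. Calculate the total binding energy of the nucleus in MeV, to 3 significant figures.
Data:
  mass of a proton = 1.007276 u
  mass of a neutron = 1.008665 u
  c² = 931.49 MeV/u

Σm = 68·m_p + 106·m_n = 68.494768 + 106.918490 = 175.413258 u
Δm = 175.413258 − 173.97221 = 1.441048 u
Converting to energy: 1.441048 u × 931.49 MeV/u = 1342.32 MeV

1340 MeV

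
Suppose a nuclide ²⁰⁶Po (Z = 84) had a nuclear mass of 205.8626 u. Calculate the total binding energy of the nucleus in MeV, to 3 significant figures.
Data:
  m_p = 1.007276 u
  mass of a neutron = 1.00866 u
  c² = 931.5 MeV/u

1680 MeV

Total constituent mass: 84 × 1.007276 + 122 × 1.00866 = 207.667704 u
Mass defect Δm = 207.667704 − 205.8626 = 1.805104 u
Binding energy = Δm·c² = 1.805104 × 931.5 MeV/u = 1681.45 MeV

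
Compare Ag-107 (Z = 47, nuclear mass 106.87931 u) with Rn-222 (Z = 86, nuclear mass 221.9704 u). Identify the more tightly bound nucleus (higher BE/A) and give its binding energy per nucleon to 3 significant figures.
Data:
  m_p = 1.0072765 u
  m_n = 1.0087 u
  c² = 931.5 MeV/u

Ag-107: Σm = 47(1.0072765) + 60(1.0087) = 107.8639955 u; Δm = 0.9846855 u; E_B = 917.23 MeV; E_B/A = 8.572 MeV
Rn-222: Σm = 86(1.0072765) + 136(1.0087) = 223.8089790 u; Δm = 1.8385790 u; E_B = 1712.64 MeV; E_B/A = 7.7146 MeV
Ag-107 has the higher binding energy per nucleon, so it is the more tightly bound nucleus.

Ag-107; 8.57 MeV/nucleon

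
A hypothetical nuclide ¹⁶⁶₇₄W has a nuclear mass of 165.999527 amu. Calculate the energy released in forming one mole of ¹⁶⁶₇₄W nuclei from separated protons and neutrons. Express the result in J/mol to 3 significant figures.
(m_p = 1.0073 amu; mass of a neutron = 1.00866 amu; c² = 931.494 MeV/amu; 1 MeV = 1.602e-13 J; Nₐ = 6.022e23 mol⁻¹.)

Total constituent mass: 74 × 1.0073 + 92 × 1.00866 = 167.33692 amu
Mass defect Δm = 167.33692 − 165.999527 = 1.337393 amu
Binding energy = Δm·c² = 1.337393 × 931.494 MeV/amu = 1245.77 MeV
Per nucleus in joules: 1245.77 MeV × 1.602e-13 J/MeV = 1.9957e-10 J
Per mole: 1.9957e-10 J × 6.022e23 mol⁻¹ = 1.2018e+14 J/mol

1.20e+14 J/mol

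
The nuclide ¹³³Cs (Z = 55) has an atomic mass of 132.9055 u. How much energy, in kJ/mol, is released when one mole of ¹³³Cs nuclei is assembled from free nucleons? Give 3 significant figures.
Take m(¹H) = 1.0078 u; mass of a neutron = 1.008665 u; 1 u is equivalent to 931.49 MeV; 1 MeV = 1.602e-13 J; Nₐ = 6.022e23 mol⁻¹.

1.08e+11 kJ/mol

Z = 55, so N = A − Z = 133 − 55 = 78.
Mass of separated nucleons = 55(1.0078) + 78(1.008665) = 55.4290 + 78.675870 = 134.104870 u
The mass defect is 134.104870 − 132.9055 = 1.199370 u.
E_B = 1.199370 × 931.49 = 1117.20 MeV
Per nucleus in joules: 1117.20 MeV × 1.602e-13 J/MeV = 1.7898e-10 J
Per mole: 1.7898e-10 J × 6.022e23 mol⁻¹ = 1.0778e+14 J/mol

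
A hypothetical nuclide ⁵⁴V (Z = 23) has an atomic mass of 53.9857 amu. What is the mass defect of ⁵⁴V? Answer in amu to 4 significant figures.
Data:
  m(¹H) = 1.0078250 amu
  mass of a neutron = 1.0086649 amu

Mass of separated nucleons = 23(1.0078250) + 31(1.0086649) = 23.1799750 + 31.2686119 = 54.4485869 amu
Δm = 54.4485869 − 53.9857 = 0.4628869 amu

0.4629 amu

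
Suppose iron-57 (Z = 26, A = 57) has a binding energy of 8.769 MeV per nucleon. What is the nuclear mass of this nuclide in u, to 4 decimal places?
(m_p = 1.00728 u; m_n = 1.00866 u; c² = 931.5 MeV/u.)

56.9212 u

Total binding energy = 57 × 8.769 = 499.833 MeV
Mass defect = 499.833 MeV / (931.5 MeV/u) = 0.536589 u
Constituent mass = 26(1.00728) + 31(1.00866) = 57.45774 u
Nuclear mass = 57.45774 − 0.536589 = 56.921151 u ≈ 56.9212 u (to 4 decimal places)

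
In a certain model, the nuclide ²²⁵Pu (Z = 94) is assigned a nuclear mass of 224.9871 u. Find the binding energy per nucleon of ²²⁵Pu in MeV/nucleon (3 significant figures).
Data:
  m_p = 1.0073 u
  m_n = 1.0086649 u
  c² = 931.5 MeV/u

7.59 MeV/nucleon

Z = 94, so N = A − Z = 225 − 94 = 131.
Mass of separated nucleons = 94(1.0073) + 131(1.0086649) = 94.6862 + 132.1351019 = 226.8213019 u
Δm = 226.8213019 − 224.9871 = 1.8342019 u
E_B = 1.8342019 × 931.5 = 1708.56 MeV
BE/A = 1708.56 MeV / 225 = 7.594 MeV/nucleon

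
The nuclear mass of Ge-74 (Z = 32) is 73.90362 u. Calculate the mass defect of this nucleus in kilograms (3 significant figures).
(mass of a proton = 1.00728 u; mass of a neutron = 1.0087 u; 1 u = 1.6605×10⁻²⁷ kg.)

Mass of separated nucleons = 32(1.00728) + 42(1.0087) = 32.23296 + 42.3654 = 74.59836 u
The mass defect is 74.59836 − 73.90362 = 0.69474 u.
In SI units: 0.69474 u × 1.6605×10⁻²⁷ kg/u = 1.1536e-27 kg

1.15e-27 kg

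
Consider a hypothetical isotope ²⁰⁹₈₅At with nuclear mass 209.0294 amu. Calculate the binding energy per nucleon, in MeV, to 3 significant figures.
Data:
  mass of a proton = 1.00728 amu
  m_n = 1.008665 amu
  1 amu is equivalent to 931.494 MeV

Z = 85, so N = A − Z = 209 − 85 = 124.
Total constituent mass: 85 × 1.00728 + 124 × 1.008665 = 210.693260 amu
Δm = 210.693260 − 209.0294 = 1.663860 amu
E_B = 1.663860 × 931.494 = 1549.88 MeV
Per nucleon: 1549.88 / 209 = 7.416 MeV

7.42 MeV/nucleon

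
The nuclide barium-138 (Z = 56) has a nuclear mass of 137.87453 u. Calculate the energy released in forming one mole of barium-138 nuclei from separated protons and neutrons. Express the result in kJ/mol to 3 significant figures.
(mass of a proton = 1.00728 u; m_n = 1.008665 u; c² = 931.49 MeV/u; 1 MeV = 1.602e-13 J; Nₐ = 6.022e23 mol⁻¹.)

1.12e+11 kJ/mol

Mass of separated nucleons = 56(1.00728) + 82(1.008665) = 56.40768 + 82.710530 = 139.118210 u
Mass defect Δm = 139.118210 − 137.87453 = 1.243680 u
Converting to energy: 1.243680 u × 931.49 MeV/u = 1158.48 MeV
Per nucleus in joules: 1158.48 MeV × 1.602e-13 J/MeV = 1.8559e-10 J
Per mole: 1.8559e-10 J × 6.022e23 mol⁻¹ = 1.1176e+14 J/mol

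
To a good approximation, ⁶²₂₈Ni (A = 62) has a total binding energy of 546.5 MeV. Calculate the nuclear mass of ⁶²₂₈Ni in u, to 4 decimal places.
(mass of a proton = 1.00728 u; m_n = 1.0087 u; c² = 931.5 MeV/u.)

61.9130 u

Mass defect = 546.5 MeV / (931.5 MeV/u) = 0.586688 u
Constituent mass = 28(1.00728) + 34(1.0087) = 62.49964 u
Nuclear mass = 62.49964 − 0.586688 = 61.912952 u ≈ 61.9130 u (to 4 decimal places)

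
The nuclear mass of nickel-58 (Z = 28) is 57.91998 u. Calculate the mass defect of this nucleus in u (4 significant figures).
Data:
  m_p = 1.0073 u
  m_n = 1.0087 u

Σm = 28·m_p + 30·m_n = 28.2044 + 30.2610 = 58.4654 u
The mass defect is 58.4654 − 57.91998 = 0.54542 u.

0.5454 u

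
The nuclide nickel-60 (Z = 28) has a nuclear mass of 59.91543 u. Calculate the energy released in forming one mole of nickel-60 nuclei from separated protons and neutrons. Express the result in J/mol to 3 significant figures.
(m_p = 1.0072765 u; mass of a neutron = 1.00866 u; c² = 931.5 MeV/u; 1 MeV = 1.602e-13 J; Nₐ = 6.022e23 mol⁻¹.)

5.08e+13 J/mol

Σm = 28·m_p + 32·m_n = 28.2037420 + 32.27712 = 60.4808620 u
Mass defect Δm = 60.4808620 − 59.91543 = 0.5654320 u
E_B = 0.5654320 × 931.5 = 526.700 MeV
Per nucleus in joules: 526.700 MeV × 1.602e-13 J/MeV = 8.4377e-11 J
Per mole: 8.4377e-11 J × 6.022e23 mol⁻¹ = 5.0812e+13 J/mol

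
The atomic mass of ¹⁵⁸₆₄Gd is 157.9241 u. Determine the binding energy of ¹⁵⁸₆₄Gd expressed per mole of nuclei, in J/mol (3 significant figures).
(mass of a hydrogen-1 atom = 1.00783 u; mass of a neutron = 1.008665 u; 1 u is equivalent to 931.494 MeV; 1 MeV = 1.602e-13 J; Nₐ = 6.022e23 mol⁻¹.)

1.25e+14 J/mol

Total constituent mass: 64 × 1.00783 + 94 × 1.008665 = 159.315630 u
Δm = 159.315630 − 157.9241 = 1.391530 u
Converting to energy: 1.391530 u × 931.494 MeV/u = 1296.20 MeV
Per nucleus in joules: 1296.20 MeV × 1.602e-13 J/MeV = 2.0765e-10 J
Per mole: 2.0765e-10 J × 6.022e23 mol⁻¹ = 1.2505e+14 J/mol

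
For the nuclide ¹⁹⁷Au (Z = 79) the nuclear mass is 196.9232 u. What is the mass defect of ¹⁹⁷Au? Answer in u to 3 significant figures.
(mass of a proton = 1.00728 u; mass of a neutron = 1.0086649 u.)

1.67 u

With 79 protons and 118 neutrons (A = 197):
Σm = 79·m_p + 118·m_n = 79.57512 + 119.0224582 = 198.5975782 u
Mass defect Δm = 198.5975782 − 196.9232 = 1.6743782 u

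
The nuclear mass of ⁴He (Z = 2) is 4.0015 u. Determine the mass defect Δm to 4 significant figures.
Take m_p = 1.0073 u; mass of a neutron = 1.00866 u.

0.03042 u

With 2 protons and 2 neutrons (A = 4):
Total constituent mass: 2 × 1.0073 + 2 × 1.00866 = 4.03192 u
The mass defect is 4.03192 − 4.0015 = 0.03042 u.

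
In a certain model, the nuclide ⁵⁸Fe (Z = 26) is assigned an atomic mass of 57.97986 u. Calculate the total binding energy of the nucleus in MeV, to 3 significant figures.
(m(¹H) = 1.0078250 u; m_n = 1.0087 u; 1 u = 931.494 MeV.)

Mass of separated nucleons = 26(1.0078250) + 32(1.0087) = 26.2034500 + 32.2784 = 58.4818500 u
Mass defect Δm = 58.4818500 − 57.97986 = 0.5019900 u
Converting to energy: 0.5019900 u × 931.494 MeV/u = 467.601 MeV

468 MeV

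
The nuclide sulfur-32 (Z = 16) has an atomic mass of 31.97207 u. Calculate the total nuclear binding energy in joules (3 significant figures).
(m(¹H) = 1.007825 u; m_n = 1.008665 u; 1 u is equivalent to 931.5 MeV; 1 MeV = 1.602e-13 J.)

Mass of separated nucleons = 16(1.007825) + 16(1.008665) = 16.125200 + 16.138640 = 32.263840 u
Δm = 32.263840 − 31.97207 = 0.291770 u
Binding energy = Δm·c² = 0.291770 × 931.5 MeV/u = 271.784 MeV
In joules: 271.784 MeV × 1.602e-13 J/MeV = 4.3540e-11 J

4.35e-11 J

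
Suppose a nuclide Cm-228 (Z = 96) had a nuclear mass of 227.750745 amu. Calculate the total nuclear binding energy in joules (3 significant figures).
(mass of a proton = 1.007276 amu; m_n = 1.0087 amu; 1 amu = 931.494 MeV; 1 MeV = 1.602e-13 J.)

3.13e-10 J

The nucleus contains 96 protons and 228 − 96 = 132 neutrons.
Total constituent mass: 96 × 1.007276 + 132 × 1.0087 = 229.846896 amu
Δm = 229.846896 − 227.750745 = 2.096151 amu
E_B = 2.096151 × 931.494 = 1952.55 MeV
In joules: 1952.55 MeV × 1.602e-13 J/MeV = 3.1280e-10 J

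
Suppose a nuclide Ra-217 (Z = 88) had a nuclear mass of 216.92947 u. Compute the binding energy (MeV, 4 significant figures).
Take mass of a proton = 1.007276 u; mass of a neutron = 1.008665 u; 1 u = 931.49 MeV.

Total constituent mass: 88 × 1.007276 + 129 × 1.008665 = 218.758073 u
Mass defect Δm = 218.758073 − 216.92947 = 1.828603 u
Binding energy = Δm·c² = 1.828603 × 931.49 MeV/u = 1703.33 MeV

1703 MeV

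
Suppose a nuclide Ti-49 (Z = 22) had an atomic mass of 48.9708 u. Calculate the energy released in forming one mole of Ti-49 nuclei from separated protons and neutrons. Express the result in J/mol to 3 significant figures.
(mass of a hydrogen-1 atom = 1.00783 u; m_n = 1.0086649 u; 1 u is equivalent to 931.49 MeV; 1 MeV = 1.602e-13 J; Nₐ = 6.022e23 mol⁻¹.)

3.91e+13 J/mol

Σm = 22·m(¹H) + 27·m_n = 22.17226 + 27.2339523 = 49.4062123 u
The mass defect is 49.4062123 − 48.9708 = 0.4354123 u.
Converting to energy: 0.4354123 u × 931.49 MeV/u = 405.582 MeV
Per nucleus in joules: 405.582 MeV × 1.602e-13 J/MeV = 6.4974e-11 J
Per mole: 6.4974e-11 J × 6.022e23 mol⁻¹ = 3.9127e+13 J/mol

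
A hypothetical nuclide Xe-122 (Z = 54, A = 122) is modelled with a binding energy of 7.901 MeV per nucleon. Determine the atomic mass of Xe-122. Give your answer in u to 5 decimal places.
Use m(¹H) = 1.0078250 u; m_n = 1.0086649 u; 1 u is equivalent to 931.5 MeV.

Total binding energy = 122 × 7.901 = 963.922 MeV
Mass defect = 963.922 MeV / (931.5 MeV/u) = 1.0348062 u
Constituent mass = 54(1.0078250) + 68(1.0086649) = 123.0117632 u
Atomic mass = 123.0117632 − 1.0348062 = 121.9769570 u ≈ 121.97696 u (to 5 decimal places)

121.97696 u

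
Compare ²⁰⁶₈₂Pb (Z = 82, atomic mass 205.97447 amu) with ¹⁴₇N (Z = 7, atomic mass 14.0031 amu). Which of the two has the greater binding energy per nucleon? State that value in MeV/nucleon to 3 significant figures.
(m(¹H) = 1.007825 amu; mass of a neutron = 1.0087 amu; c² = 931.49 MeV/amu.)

²⁰⁶₈₂Pb: Σm = 82(1.007825) + 124(1.0087) = 207.720450 amu; Δm = 1.745980 amu; E_B = 1626.363 MeV; E_B/A = 7.89497 MeV
¹⁴₇N: Σm = 7(1.007825) + 7(1.0087) = 14.115675 amu; Δm = 0.112575 amu; E_B = 104.86 MeV; E_B/A = 7.490 MeV
²⁰⁶₈₂Pb has the higher binding energy per nucleon, so it is the more tightly bound nucleus.

²⁰⁶₈₂Pb; 7.89 MeV/nucleon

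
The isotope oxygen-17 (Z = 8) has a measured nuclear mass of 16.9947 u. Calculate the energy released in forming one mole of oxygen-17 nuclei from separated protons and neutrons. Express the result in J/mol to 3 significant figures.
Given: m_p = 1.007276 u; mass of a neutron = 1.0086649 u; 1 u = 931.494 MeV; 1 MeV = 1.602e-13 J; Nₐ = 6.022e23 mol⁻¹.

Mass of separated nucleons = 8(1.007276) + 9(1.0086649) = 8.058208 + 9.0779841 = 17.1361921 u
Mass defect Δm = 17.1361921 − 16.9947 = 0.1414921 u
E_B = 0.1414921 × 931.494 = 131.799 MeV
Per nucleus in joules: 131.799 MeV × 1.602e-13 J/MeV = 2.1114e-11 J
Per mole: 2.1114e-11 J × 6.022e23 mol⁻¹ = 1.2715e+13 J/mol

1.27e+13 J/mol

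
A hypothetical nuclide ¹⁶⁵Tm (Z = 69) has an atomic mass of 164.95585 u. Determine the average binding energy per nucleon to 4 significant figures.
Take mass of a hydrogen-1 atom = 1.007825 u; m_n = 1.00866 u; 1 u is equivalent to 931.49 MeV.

7.991 MeV/nucleon

The nucleus contains 69 protons and 165 − 69 = 96 neutrons.
Σm = 69·m(¹H) + 96·m_n = 69.539925 + 96.83136 = 166.371285 u
Mass defect Δm = 166.371285 − 164.95585 = 1.415435 u
Converting to energy: 1.415435 u × 931.49 MeV/u = 1318.46 MeV
BE/A = 1318.46 MeV / 165 = 7.991 MeV/nucleon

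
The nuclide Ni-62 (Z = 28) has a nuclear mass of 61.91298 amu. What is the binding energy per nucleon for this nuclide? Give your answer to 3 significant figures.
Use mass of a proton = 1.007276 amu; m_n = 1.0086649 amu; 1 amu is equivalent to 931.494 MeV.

8.79 MeV/nucleon

The nucleus contains 28 protons and 62 − 28 = 34 neutrons.
Total constituent mass: 28 × 1.007276 + 34 × 1.0086649 = 62.4983346 amu
The mass defect is 62.4983346 − 61.91298 = 0.5853546 amu.
Binding energy = Δm·c² = 0.5853546 × 931.494 MeV/amu = 545.254 MeV
BE/A = 545.254 MeV / 62 = 8.794 MeV/nucleon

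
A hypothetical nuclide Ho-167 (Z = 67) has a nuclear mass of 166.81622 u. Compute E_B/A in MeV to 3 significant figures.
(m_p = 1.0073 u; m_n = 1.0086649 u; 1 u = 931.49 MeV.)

Total constituent mass: 67 × 1.0073 + 100 × 1.0086649 = 168.3555900 u
Δm = 168.3555900 − 166.81622 = 1.5393700 u
Binding energy = Δm·c² = 1.5393700 × 931.49 MeV/u = 1433.91 MeV
BE/A = 1433.91 MeV / 167 = 8.586 MeV/nucleon

8.59 MeV/nucleon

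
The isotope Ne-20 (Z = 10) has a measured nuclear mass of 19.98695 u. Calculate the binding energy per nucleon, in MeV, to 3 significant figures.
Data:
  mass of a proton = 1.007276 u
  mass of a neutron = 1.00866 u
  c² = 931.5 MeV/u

8.03 MeV/nucleon

Mass of separated nucleons = 10(1.007276) + 10(1.00866) = 10.072760 + 10.08660 = 20.159360 u
Mass defect Δm = 20.159360 − 19.98695 = 0.172410 u
Binding energy = Δm·c² = 0.172410 × 931.5 MeV/u = 160.600 MeV
Per nucleon: 160.600 / 20 = 8.030 MeV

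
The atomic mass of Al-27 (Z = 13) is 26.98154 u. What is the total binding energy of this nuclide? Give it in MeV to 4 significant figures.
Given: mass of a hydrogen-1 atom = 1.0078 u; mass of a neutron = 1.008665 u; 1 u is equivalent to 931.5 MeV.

224.6 MeV

The nucleus contains 13 protons and 27 − 13 = 14 neutrons.
Total constituent mass: 13 × 1.0078 + 14 × 1.008665 = 27.222710 u
The mass defect is 27.222710 − 26.98154 = 0.241170 u.
Binding energy = Δm·c² = 0.241170 × 931.5 MeV/u = 224.6499 MeV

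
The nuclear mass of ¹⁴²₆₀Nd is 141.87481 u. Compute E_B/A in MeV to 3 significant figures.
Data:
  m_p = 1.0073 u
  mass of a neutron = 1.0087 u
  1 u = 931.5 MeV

Σm = 60·m_p + 82·m_n = 60.4380 + 82.7134 = 143.1514 u
Δm = 143.1514 − 141.87481 = 1.27659 u
E_B = 1.27659 × 931.5 = 1189.14 MeV
BE/A = 1189.14 MeV / 142 = 8.374 MeV/nucleon

8.37 MeV/nucleon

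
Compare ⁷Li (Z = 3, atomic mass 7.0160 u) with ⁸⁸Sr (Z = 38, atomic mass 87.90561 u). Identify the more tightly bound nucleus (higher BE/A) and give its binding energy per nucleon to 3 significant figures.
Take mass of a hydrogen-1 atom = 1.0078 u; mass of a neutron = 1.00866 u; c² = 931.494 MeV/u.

⁸⁸Sr; 8.72 MeV/nucleon

⁷Li: Σm = 3(1.0078) + 4(1.00866) = 7.05804 u; Δm = 0.04204 u; E_B = 39.160 MeV; E_B/A = 5.594 MeV
⁸⁸Sr: Σm = 38(1.0078) + 50(1.00866) = 88.72940 u; Δm = 0.82379 u; E_B = 767.36 MeV; E_B/A = 8.720 MeV
⁸⁸Sr has the higher binding energy per nucleon, so it is the more tightly bound nucleus.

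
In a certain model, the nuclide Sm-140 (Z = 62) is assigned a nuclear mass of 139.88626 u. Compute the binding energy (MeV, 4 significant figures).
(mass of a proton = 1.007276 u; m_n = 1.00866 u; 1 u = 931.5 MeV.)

Mass of separated nucleons = 62(1.007276) + 78(1.00866) = 62.451112 + 78.67548 = 141.126592 u
The mass defect is 141.126592 − 139.88626 = 1.240332 u.
Binding energy = Δm·c² = 1.240332 × 931.5 MeV/u = 1155.37 MeV

1155 MeV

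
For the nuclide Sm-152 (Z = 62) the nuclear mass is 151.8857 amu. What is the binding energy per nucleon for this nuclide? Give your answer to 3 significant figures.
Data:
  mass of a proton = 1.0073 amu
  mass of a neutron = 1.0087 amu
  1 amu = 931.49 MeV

8.27 MeV/nucleon

Total constituent mass: 62 × 1.0073 + 90 × 1.0087 = 153.2356 amu
Mass defect Δm = 153.2356 − 151.8857 = 1.3499 amu
Binding energy = Δm·c² = 1.3499 × 931.49 MeV/amu = 1257.418 MeV
BE/A = 1257.418 MeV / 152 = 8.272 MeV/nucleon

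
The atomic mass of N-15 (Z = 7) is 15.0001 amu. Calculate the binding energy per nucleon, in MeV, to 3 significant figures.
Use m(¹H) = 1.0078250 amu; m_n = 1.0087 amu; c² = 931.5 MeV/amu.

The nucleus contains 7 protons and 15 − 7 = 8 neutrons.
Σm = 7·m(¹H) + 8·m_n = 7.0547750 + 8.0696 = 15.1243750 amu
Mass defect Δm = 15.1243750 − 15.0001 = 0.1242750 amu
E_B = 0.1242750 × 931.5 = 115.762 MeV
BE/A = 115.762 MeV / 15 = 7.717 MeV/nucleon

7.72 MeV/nucleon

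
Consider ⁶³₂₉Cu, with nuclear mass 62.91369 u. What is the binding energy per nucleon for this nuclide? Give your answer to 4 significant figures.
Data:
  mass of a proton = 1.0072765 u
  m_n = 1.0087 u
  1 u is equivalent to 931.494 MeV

8.770 MeV/nucleon

Σm = 29·m_p + 34·m_n = 29.2110185 + 34.2958 = 63.5068185 u
Δm = 63.5068185 − 62.91369 = 0.5931285 u
E_B = 0.5931285 × 931.494 = 552.496 MeV
Dividing by A = 63 gives 8.770 MeV per nucleon.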